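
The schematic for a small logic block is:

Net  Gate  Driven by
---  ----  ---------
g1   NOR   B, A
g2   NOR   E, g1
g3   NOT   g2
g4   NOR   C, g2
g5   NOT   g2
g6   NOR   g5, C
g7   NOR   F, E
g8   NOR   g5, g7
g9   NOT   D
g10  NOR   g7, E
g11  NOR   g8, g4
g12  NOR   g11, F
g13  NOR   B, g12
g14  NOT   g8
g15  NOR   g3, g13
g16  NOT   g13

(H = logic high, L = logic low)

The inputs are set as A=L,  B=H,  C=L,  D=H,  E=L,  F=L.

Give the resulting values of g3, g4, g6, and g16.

g3 = L; g4 = L; g6 = H; g16 = H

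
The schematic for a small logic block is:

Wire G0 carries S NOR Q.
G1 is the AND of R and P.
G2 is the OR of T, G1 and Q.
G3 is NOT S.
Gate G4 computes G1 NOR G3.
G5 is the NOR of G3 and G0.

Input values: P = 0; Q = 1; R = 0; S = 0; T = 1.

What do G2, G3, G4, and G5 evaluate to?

G2 = 1, G3 = 1, G4 = 0, G5 = 0

G0 = S NOR Q = 0 NOR 1 = 0
G1 = R AND P = 0 AND 0 = 0
G2 = T OR G1 OR Q = 1 OR 0 OR 1 = 1
G3 = NOT S = NOT 0 = 1
G4 = G1 NOR G3 = 0 NOR 1 = 0
G5 = G3 NOR G0 = 1 NOR 0 = 0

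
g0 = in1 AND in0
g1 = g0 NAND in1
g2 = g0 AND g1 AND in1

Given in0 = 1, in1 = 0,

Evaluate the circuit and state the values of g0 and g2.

g0 = 0, g2 = 0

g0 = in1 AND in0 = 0 AND 1 = 0
g1 = g0 NAND in1 = 0 NAND 0 = 1
g2 = g0 AND g1 AND in1 = 0 AND 1 AND 0 = 0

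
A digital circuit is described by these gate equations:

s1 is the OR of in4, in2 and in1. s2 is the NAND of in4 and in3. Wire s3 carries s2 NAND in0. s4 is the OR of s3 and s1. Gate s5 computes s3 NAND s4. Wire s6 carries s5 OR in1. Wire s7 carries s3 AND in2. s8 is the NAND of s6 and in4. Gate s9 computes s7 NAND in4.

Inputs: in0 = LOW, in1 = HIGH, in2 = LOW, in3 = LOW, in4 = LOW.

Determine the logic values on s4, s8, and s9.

s1 = in4 OR in2 OR in1 = LOW OR LOW OR HIGH = HIGH
s2 = in4 NAND in3 = LOW NAND LOW = HIGH
s3 = s2 NAND in0 = HIGH NAND LOW = HIGH
s4 = s3 OR s1 = HIGH OR HIGH = HIGH
s5 = s3 NAND s4 = HIGH NAND HIGH = LOW
s6 = s5 OR in1 = LOW OR HIGH = HIGH
s7 = s3 AND in2 = HIGH AND LOW = LOW
s8 = s6 NAND in4 = HIGH NAND LOW = HIGH
s9 = s7 NAND in4 = LOW NAND LOW = HIGH

s4 = HIGH, s8 = HIGH, s9 = HIGH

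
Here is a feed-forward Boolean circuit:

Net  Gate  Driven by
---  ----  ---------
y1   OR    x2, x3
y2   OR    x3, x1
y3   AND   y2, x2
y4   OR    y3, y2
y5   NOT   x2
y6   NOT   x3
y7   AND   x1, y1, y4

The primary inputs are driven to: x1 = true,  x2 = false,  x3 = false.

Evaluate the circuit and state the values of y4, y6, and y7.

y1 = x2 OR x3 = false OR false = false
y2 = x3 OR x1 = false OR true = true
y3 = y2 AND x2 = true AND false = false
y4 = y3 OR y2 = false OR true = true
y6 = NOT x3 = NOT false = true
y7 = x1 AND y1 AND y4 = true AND false AND true = false

y4 = true, y6 = true, y7 = false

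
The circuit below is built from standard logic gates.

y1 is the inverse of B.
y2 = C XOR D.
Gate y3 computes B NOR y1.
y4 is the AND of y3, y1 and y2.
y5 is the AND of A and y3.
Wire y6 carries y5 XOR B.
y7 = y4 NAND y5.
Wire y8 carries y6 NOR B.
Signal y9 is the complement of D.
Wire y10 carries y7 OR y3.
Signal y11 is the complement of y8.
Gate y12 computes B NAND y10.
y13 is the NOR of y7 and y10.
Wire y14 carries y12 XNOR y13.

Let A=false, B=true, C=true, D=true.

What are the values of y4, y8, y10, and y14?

y4 = false  y8 = false  y10 = true  y14 = true

y1 = NOT B = NOT true = false
y2 = C XOR D = true XOR true = false
y3 = B NOR y1 = true NOR false = false
y4 = y3 AND y1 AND y2 = false AND false AND false = false
y5 = A AND y3 = false AND false = false
y6 = y5 XOR B = false XOR true = true
y7 = y4 NAND y5 = false NAND false = true
y8 = y6 NOR B = true NOR true = false
y10 = y7 OR y3 = true OR false = true
y12 = B NAND y10 = true NAND true = false
y13 = y7 NOR y10 = true NOR true = false
y14 = y12 XNOR y13 = false XNOR false = true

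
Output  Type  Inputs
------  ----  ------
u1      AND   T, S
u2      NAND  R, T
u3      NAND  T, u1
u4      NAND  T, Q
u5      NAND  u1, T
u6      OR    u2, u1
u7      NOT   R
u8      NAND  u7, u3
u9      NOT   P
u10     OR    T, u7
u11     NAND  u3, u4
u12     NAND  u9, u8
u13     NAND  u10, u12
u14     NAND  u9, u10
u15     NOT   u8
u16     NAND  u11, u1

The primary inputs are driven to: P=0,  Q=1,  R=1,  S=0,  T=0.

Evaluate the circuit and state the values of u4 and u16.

u4 = 1, u16 = 1

u1 = T AND S = 0 AND 0 = 0
u3 = T NAND u1 = 0 NAND 0 = 1
u4 = T NAND Q = 0 NAND 1 = 1
u11 = u3 NAND u4 = 1 NAND 1 = 0
u16 = u11 NAND u1 = 0 NAND 0 = 1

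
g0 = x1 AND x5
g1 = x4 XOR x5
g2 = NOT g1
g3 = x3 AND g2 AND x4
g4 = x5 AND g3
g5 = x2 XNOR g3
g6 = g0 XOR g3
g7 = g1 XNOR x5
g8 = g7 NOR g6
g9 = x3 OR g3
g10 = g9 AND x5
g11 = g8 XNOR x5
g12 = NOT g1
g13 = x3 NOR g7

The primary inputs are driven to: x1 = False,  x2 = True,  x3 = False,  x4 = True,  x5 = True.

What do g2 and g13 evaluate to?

g2 = True, g13 = True

g1 = x4 XOR x5 = True XOR True = False
g2 = NOT g1 = NOT False = True
g7 = g1 XNOR x5 = False XNOR True = False
g13 = x3 NOR g7 = False NOR False = True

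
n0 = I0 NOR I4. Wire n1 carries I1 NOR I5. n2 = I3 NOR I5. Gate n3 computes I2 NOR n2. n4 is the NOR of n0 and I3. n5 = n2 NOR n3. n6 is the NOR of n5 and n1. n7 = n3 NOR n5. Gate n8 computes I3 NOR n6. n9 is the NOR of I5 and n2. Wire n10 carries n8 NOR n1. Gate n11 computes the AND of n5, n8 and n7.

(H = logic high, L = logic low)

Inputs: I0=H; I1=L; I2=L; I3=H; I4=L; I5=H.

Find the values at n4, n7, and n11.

n4 = L, n7 = L, n11 = L

n0 = I0 NOR I4 = H NOR L = L
n1 = I1 NOR I5 = L NOR H = L
n2 = I3 NOR I5 = H NOR H = L
n3 = I2 NOR n2 = L NOR L = H
n4 = n0 NOR I3 = L NOR H = L
n5 = n2 NOR n3 = L NOR H = L
n6 = n5 NOR n1 = L NOR L = H
n7 = n3 NOR n5 = H NOR L = L
n8 = I3 NOR n6 = H NOR H = L
n11 = n5 AND n8 AND n7 = L AND L AND L = L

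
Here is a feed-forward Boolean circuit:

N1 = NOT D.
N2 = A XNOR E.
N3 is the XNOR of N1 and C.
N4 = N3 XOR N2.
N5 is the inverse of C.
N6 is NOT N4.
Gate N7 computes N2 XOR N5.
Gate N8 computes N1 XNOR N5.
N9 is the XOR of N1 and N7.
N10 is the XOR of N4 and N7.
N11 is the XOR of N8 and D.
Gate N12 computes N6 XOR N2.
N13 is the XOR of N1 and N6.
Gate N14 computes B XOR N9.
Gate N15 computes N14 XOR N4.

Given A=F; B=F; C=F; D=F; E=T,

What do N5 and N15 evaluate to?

N1 = NOT D = NOT F = T
N2 = A XNOR E = F XNOR T = F
N3 = N1 XNOR C = T XNOR F = F
N4 = N3 XOR N2 = F XOR F = F
N5 = NOT C = NOT F = T
N7 = N2 XOR N5 = F XOR T = T
N9 = N1 XOR N7 = T XOR T = F
N14 = B XOR N9 = F XOR F = F
N15 = N14 XOR N4 = F XOR F = F

N5 = T, N15 = F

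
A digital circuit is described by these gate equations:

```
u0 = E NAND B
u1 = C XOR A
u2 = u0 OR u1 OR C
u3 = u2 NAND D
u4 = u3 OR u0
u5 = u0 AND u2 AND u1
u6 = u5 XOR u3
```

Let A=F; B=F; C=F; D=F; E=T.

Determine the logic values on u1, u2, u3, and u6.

u1 = F; u2 = T; u3 = T; u6 = T

u0 = E NAND B = T NAND F = T
u1 = C XOR A = F XOR F = F
u2 = u0 OR u1 OR C = T OR F OR F = T
u3 = u2 NAND D = T NAND F = T
u5 = u0 AND u2 AND u1 = T AND T AND F = F
u6 = u5 XOR u3 = F XOR T = T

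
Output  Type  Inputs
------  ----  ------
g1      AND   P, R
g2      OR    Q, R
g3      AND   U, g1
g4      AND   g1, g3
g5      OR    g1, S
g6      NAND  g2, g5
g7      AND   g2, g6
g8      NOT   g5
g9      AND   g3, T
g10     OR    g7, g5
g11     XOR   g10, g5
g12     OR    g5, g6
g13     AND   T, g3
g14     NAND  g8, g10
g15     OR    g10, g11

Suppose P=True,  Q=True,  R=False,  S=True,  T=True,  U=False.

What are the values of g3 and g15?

g1 = P AND R = True AND False = False
g2 = Q OR R = True OR False = True
g3 = U AND g1 = False AND False = False
g5 = g1 OR S = False OR True = True
g6 = g2 NAND g5 = True NAND True = False
g7 = g2 AND g6 = True AND False = False
g10 = g7 OR g5 = False OR True = True
g11 = g10 XOR g5 = True XOR True = False
g15 = g10 OR g11 = True OR False = True

g3 = False  g15 = True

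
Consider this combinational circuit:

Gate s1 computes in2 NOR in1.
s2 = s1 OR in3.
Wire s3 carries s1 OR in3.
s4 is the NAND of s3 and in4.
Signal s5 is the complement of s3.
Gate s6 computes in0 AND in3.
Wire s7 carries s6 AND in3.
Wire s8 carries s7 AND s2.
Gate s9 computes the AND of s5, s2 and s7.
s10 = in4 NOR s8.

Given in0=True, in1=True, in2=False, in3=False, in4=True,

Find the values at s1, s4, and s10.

s1 = in2 NOR in1 = False NOR True = False
s2 = s1 OR in3 = False OR False = False
s3 = s1 OR in3 = False OR False = False
s4 = s3 NAND in4 = False NAND True = True
s6 = in0 AND in3 = True AND False = False
s7 = s6 AND in3 = False AND False = False
s8 = s7 AND s2 = False AND False = False
s10 = in4 NOR s8 = True NOR False = False

s1 = False, s4 = True, s10 = False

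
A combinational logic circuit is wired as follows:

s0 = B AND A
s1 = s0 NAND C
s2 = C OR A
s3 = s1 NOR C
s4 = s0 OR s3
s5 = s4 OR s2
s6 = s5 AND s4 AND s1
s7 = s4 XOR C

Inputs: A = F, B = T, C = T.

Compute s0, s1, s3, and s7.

s0 = F; s1 = T; s3 = F; s7 = T

s0 = B AND A = T AND F = F
s1 = s0 NAND C = F NAND T = T
s3 = s1 NOR C = T NOR T = F
s4 = s0 OR s3 = F OR F = F
s7 = s4 XOR C = F XOR T = T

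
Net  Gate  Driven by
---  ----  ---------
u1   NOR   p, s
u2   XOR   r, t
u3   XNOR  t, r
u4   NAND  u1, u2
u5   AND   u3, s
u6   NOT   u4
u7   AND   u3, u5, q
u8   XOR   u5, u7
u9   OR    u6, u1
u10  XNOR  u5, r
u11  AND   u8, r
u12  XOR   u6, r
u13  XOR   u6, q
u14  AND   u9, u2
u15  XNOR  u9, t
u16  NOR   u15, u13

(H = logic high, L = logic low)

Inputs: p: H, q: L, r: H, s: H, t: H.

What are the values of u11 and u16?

u11 = H, u16 = H

u1 = p NOR s = H NOR H = L
u2 = r XOR t = H XOR H = L
u3 = t XNOR r = H XNOR H = H
u4 = u1 NAND u2 = L NAND L = H
u5 = u3 AND s = H AND H = H
u6 = NOT u4 = NOT H = L
u7 = u3 AND u5 AND q = H AND H AND L = L
u8 = u5 XOR u7 = H XOR L = H
u9 = u6 OR u1 = L OR L = L
u11 = u8 AND r = H AND H = H
u13 = u6 XOR q = L XOR L = L
u15 = u9 XNOR t = L XNOR H = L
u16 = u15 NOR u13 = L NOR L = H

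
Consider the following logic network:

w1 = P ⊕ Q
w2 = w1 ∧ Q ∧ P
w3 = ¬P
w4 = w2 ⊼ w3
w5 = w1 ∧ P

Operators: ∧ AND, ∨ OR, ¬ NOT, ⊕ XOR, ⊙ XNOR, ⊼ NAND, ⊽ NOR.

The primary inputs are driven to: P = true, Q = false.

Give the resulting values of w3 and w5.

w1 = P XOR Q = true XOR false = true
w3 = NOT P = NOT true = false
w5 = w1 AND P = true AND true = true

w3 = false  w5 = true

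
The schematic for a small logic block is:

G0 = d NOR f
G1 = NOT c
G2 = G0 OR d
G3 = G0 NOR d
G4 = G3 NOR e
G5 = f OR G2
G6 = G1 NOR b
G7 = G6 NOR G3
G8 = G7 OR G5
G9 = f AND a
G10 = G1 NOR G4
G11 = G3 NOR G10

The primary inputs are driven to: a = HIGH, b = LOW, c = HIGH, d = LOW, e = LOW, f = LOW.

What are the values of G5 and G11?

G5 = HIGH, G11 = HIGH

G0 = d NOR f = LOW NOR LOW = HIGH
G1 = NOT c = NOT HIGH = LOW
G2 = G0 OR d = HIGH OR LOW = HIGH
G3 = G0 NOR d = HIGH NOR LOW = LOW
G4 = G3 NOR e = LOW NOR LOW = HIGH
G5 = f OR G2 = LOW OR HIGH = HIGH
G10 = G1 NOR G4 = LOW NOR HIGH = LOW
G11 = G3 NOR G10 = LOW NOR LOW = HIGH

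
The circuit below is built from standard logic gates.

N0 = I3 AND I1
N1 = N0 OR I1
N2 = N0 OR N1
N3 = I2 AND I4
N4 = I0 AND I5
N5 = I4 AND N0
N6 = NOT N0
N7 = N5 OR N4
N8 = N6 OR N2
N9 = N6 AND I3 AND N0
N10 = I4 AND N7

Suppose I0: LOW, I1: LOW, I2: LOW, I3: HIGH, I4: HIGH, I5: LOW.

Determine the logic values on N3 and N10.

N0 = I3 AND I1 = HIGH AND LOW = LOW
N3 = I2 AND I4 = LOW AND HIGH = LOW
N4 = I0 AND I5 = LOW AND LOW = LOW
N5 = I4 AND N0 = HIGH AND LOW = LOW
N7 = N5 OR N4 = LOW OR LOW = LOW
N10 = I4 AND N7 = HIGH AND LOW = LOW

N3 = LOW  N10 = LOW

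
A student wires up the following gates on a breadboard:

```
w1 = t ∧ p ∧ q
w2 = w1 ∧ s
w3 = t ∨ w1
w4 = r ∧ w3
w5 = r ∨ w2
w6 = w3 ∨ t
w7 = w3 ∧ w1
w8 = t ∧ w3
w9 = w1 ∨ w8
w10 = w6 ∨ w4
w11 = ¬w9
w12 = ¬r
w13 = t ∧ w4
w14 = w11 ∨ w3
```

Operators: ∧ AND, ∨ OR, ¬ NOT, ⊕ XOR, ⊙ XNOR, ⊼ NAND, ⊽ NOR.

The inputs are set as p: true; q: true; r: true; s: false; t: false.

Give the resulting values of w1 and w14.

w1 = false  w14 = true

w1 = t AND p AND q = false AND true AND true = false
w3 = t OR w1 = false OR false = false
w8 = t AND w3 = false AND false = false
w9 = w1 OR w8 = false OR false = false
w11 = NOT w9 = NOT false = true
w14 = w11 OR w3 = true OR false = true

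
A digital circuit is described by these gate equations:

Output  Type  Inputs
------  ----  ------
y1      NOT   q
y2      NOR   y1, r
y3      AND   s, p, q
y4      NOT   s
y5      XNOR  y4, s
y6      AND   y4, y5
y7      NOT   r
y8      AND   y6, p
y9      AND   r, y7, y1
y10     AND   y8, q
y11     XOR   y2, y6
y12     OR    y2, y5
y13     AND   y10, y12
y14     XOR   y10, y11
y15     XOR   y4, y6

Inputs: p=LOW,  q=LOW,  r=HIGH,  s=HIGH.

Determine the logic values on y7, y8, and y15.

y7 = LOW, y8 = LOW, y15 = LOW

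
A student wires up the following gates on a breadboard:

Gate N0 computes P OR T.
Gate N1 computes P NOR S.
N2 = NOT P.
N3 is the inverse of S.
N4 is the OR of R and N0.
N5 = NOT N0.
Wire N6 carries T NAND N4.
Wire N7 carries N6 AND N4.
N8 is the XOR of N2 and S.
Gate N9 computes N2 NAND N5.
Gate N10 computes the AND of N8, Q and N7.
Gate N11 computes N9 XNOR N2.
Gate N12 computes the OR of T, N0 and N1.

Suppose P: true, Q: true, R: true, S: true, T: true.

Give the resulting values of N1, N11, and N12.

N1 = false, N11 = false, N12 = true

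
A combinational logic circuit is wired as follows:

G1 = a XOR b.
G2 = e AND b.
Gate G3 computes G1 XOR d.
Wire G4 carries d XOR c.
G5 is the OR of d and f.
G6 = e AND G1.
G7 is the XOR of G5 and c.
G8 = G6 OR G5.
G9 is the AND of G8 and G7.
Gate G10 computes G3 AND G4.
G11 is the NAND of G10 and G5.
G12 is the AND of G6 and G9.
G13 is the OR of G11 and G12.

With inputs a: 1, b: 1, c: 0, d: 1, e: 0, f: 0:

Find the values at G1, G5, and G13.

G1 = 0, G5 = 1, G13 = 0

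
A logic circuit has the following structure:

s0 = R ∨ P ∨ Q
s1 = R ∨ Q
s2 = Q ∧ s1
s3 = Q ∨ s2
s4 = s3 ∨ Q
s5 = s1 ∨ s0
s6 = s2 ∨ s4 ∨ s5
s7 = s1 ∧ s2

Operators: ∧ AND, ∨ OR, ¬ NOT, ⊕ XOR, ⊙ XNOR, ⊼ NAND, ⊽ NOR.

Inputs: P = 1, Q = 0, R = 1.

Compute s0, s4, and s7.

s0 = R OR P OR Q = 1 OR 1 OR 0 = 1
s1 = R OR Q = 1 OR 0 = 1
s2 = Q AND s1 = 0 AND 1 = 0
s3 = Q OR s2 = 0 OR 0 = 0
s4 = s3 OR Q = 0 OR 0 = 0
s7 = s1 AND s2 = 1 AND 0 = 0

s0 = 1, s4 = 0, s7 = 0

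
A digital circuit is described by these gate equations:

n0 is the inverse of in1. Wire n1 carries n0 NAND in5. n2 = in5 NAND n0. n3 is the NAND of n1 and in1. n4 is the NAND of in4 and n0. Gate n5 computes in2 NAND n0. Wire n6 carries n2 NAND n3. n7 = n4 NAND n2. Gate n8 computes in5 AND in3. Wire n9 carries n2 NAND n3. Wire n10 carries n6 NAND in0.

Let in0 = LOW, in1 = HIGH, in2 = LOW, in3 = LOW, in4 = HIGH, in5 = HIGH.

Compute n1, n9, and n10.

n1 = HIGH; n9 = HIGH; n10 = HIGH

n0 = NOT in1 = NOT HIGH = LOW
n1 = n0 NAND in5 = LOW NAND HIGH = HIGH
n2 = in5 NAND n0 = HIGH NAND LOW = HIGH
n3 = n1 NAND in1 = HIGH NAND HIGH = LOW
n6 = n2 NAND n3 = HIGH NAND LOW = HIGH
n9 = n2 NAND n3 = HIGH NAND LOW = HIGH
n10 = n6 NAND in0 = HIGH NAND LOW = HIGH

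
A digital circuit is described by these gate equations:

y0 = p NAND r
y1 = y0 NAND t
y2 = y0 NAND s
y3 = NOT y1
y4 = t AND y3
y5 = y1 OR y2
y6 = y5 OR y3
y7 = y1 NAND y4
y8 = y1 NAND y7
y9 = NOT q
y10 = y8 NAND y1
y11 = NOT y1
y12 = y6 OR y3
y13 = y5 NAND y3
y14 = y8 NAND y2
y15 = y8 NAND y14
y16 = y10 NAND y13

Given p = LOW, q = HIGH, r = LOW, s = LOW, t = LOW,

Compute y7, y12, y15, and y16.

y7 = HIGH, y12 = HIGH, y15 = HIGH, y16 = LOW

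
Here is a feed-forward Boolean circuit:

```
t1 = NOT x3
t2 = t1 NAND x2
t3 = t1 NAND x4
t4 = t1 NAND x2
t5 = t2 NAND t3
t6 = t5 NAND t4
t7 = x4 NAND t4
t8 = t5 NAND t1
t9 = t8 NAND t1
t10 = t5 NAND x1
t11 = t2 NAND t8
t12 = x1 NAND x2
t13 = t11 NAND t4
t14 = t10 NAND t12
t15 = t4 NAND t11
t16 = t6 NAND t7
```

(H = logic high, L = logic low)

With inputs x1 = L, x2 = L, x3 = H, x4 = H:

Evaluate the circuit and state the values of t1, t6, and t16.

t1 = L, t6 = H, t16 = H

t1 = NOT x3 = NOT H = L
t2 = t1 NAND x2 = L NAND L = H
t3 = t1 NAND x4 = L NAND H = H
t4 = t1 NAND x2 = L NAND L = H
t5 = t2 NAND t3 = H NAND H = L
t6 = t5 NAND t4 = L NAND H = H
t7 = x4 NAND t4 = H NAND H = L
t16 = t6 NAND t7 = H NAND L = H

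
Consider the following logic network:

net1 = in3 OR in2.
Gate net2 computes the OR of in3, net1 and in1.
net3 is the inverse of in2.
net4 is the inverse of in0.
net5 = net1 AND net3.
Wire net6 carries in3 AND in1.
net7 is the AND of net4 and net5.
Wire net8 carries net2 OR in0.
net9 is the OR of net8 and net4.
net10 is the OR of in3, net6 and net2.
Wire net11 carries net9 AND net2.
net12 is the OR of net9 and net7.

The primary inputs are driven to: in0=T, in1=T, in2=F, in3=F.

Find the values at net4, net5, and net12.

net4 = F; net5 = F; net12 = T

net1 = in3 OR in2 = F OR F = F
net2 = in3 OR net1 OR in1 = F OR F OR T = T
net3 = NOT in2 = NOT F = T
net4 = NOT in0 = NOT T = F
net5 = net1 AND net3 = F AND T = F
net7 = net4 AND net5 = F AND F = F
net8 = net2 OR in0 = T OR T = T
net9 = net8 OR net4 = T OR F = T
net12 = net9 OR net7 = T OR F = T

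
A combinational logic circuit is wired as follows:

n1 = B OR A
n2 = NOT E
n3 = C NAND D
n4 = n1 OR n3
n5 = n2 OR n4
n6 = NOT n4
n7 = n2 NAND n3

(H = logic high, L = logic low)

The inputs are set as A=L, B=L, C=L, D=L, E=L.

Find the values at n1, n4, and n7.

n1 = L; n4 = H; n7 = L

n1 = B OR A = L OR L = L
n2 = NOT E = NOT L = H
n3 = C NAND D = L NAND L = H
n4 = n1 OR n3 = L OR H = H
n7 = n2 NAND n3 = H NAND H = L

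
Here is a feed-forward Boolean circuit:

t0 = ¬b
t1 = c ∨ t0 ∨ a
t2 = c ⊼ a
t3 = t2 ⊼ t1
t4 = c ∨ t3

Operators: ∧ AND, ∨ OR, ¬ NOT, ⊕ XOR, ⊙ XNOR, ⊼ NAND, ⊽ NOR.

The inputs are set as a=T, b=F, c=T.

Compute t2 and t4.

t0 = NOT b = NOT F = T
t1 = c OR t0 OR a = T OR T OR T = T
t2 = c NAND a = T NAND T = F
t3 = t2 NAND t1 = F NAND T = T
t4 = c OR t3 = T OR T = T

t2 = F, t4 = T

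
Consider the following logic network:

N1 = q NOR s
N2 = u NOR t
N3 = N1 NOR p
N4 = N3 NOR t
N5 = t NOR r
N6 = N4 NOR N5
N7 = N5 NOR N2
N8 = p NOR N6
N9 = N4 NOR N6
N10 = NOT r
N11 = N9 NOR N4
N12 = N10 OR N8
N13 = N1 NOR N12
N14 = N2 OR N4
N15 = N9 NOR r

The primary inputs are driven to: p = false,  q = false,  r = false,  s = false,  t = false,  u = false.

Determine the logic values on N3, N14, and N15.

N1 = q NOR s = false NOR false = true
N2 = u NOR t = false NOR false = true
N3 = N1 NOR p = true NOR false = false
N4 = N3 NOR t = false NOR false = true
N5 = t NOR r = false NOR false = true
N6 = N4 NOR N5 = true NOR true = false
N9 = N4 NOR N6 = true NOR false = false
N14 = N2 OR N4 = true OR true = true
N15 = N9 NOR r = false NOR false = true

N3 = false  N14 = true  N15 = true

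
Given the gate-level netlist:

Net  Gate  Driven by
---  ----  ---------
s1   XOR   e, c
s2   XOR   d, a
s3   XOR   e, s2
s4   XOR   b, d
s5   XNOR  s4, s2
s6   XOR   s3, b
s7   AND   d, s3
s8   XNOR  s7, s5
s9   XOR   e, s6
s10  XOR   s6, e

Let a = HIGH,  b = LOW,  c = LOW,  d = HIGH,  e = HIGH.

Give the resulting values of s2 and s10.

s2 = LOW, s10 = LOW

s2 = d XOR a = HIGH XOR HIGH = LOW
s3 = e XOR s2 = HIGH XOR LOW = HIGH
s6 = s3 XOR b = HIGH XOR LOW = HIGH
s10 = s6 XOR e = HIGH XOR HIGH = LOW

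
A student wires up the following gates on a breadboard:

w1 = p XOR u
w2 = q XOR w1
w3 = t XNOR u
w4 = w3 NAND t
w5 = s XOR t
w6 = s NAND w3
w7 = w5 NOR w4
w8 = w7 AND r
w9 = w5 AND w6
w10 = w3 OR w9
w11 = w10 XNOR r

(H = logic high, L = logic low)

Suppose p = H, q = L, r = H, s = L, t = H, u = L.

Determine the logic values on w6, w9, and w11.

w6 = H; w9 = H; w11 = H

w3 = t XNOR u = H XNOR L = L
w5 = s XOR t = L XOR H = H
w6 = s NAND w3 = L NAND L = H
w9 = w5 AND w6 = H AND H = H
w10 = w3 OR w9 = L OR H = H
w11 = w10 XNOR r = H XNOR H = H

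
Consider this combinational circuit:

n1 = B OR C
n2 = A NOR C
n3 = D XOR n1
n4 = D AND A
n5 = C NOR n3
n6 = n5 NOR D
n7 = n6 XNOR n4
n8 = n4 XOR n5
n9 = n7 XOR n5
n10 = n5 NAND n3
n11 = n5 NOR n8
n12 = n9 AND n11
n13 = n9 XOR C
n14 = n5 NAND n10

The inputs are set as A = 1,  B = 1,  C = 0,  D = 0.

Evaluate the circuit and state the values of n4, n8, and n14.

n1 = B OR C = 1 OR 0 = 1
n3 = D XOR n1 = 0 XOR 1 = 1
n4 = D AND A = 0 AND 1 = 0
n5 = C NOR n3 = 0 NOR 1 = 0
n8 = n4 XOR n5 = 0 XOR 0 = 0
n10 = n5 NAND n3 = 0 NAND 1 = 1
n14 = n5 NAND n10 = 0 NAND 1 = 1

n4 = 0  n8 = 0  n14 = 1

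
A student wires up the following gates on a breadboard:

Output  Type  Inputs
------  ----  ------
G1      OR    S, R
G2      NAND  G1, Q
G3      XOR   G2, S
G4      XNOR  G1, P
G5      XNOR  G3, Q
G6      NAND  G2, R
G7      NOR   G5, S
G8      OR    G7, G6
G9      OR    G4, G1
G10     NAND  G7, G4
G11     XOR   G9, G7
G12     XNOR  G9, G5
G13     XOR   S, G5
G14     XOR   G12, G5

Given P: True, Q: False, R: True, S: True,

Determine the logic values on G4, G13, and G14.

G4 = True; G13 = False; G14 = False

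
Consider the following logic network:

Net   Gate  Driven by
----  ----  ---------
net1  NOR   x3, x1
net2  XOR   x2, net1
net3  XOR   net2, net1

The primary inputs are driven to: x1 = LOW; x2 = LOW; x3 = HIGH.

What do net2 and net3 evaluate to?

net2 = LOW, net3 = LOW

net1 = x3 NOR x1 = HIGH NOR LOW = LOW
net2 = x2 XOR net1 = LOW XOR LOW = LOW
net3 = net2 XOR net1 = LOW XOR LOW = LOW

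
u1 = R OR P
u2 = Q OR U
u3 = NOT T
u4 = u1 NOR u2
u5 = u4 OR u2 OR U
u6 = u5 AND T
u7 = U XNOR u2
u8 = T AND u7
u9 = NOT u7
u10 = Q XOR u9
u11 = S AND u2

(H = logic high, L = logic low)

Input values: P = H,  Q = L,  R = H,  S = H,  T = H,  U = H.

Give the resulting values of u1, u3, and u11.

u1 = H  u3 = L  u11 = H

u1 = R OR P = H OR H = H
u2 = Q OR U = L OR H = H
u3 = NOT T = NOT H = L
u11 = S AND u2 = H AND H = H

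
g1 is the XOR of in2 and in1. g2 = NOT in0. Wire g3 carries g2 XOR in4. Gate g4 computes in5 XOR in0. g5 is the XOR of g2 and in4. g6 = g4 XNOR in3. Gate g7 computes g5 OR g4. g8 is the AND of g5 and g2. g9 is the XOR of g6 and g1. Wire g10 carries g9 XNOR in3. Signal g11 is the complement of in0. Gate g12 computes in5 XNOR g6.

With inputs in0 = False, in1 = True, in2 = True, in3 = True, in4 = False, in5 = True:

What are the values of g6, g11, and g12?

g6 = True, g11 = True, g12 = True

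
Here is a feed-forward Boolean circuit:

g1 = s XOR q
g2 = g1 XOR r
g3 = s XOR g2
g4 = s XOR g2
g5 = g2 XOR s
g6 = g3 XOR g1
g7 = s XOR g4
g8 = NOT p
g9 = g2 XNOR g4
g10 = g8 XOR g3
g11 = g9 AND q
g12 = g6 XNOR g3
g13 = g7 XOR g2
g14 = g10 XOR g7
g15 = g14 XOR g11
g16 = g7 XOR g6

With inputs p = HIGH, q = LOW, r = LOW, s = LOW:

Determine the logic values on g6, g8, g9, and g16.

g6 = LOW, g8 = LOW, g9 = HIGH, g16 = LOW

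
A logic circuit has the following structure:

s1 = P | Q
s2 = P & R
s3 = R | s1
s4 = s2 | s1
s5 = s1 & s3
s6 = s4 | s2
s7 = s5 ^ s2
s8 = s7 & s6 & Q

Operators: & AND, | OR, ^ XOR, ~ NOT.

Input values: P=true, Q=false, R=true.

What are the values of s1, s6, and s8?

s1 = true, s6 = true, s8 = false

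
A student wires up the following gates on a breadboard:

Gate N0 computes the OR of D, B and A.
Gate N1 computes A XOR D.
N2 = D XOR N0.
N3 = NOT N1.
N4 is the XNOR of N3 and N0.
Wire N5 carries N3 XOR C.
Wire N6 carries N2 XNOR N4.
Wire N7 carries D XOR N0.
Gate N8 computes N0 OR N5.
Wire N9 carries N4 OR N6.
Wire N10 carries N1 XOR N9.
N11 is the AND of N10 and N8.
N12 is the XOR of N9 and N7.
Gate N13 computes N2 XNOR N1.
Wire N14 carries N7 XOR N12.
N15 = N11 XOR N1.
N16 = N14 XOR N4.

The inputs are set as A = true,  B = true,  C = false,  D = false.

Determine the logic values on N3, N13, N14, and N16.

N3 = false, N13 = true, N14 = false, N16 = false

N0 = D OR B OR A = false OR true OR true = true
N1 = A XOR D = true XOR false = true
N2 = D XOR N0 = false XOR true = true
N3 = NOT N1 = NOT true = false
N4 = N3 XNOR N0 = false XNOR true = false
N6 = N2 XNOR N4 = true XNOR false = false
N7 = D XOR N0 = false XOR true = true
N9 = N4 OR N6 = false OR false = false
N12 = N9 XOR N7 = false XOR true = true
N13 = N2 XNOR N1 = true XNOR true = true
N14 = N7 XOR N12 = true XOR true = false
N16 = N14 XOR N4 = false XOR false = false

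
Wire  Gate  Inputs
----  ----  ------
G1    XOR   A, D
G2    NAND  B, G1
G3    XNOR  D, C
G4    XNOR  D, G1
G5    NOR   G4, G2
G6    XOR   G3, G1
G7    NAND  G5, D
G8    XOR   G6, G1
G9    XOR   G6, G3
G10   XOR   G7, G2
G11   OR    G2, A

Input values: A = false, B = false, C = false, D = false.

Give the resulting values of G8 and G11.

G8 = true, G11 = true

G1 = A XOR D = false XOR false = false
G2 = B NAND G1 = false NAND false = true
G3 = D XNOR C = false XNOR false = true
G6 = G3 XOR G1 = true XOR false = true
G8 = G6 XOR G1 = true XOR false = true
G11 = G2 OR A = true OR false = true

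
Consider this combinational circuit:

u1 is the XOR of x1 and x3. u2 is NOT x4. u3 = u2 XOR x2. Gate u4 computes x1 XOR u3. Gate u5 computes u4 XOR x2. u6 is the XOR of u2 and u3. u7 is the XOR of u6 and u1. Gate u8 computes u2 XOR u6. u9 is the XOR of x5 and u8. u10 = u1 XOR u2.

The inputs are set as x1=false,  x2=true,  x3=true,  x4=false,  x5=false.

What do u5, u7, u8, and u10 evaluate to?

u5 = true; u7 = false; u8 = false; u10 = false

u1 = x1 XOR x3 = false XOR true = true
u2 = NOT x4 = NOT false = true
u3 = u2 XOR x2 = true XOR true = false
u4 = x1 XOR u3 = false XOR false = false
u5 = u4 XOR x2 = false XOR true = true
u6 = u2 XOR u3 = true XOR false = true
u7 = u6 XOR u1 = true XOR true = false
u8 = u2 XOR u6 = true XOR true = false
u10 = u1 XOR u2 = true XOR true = false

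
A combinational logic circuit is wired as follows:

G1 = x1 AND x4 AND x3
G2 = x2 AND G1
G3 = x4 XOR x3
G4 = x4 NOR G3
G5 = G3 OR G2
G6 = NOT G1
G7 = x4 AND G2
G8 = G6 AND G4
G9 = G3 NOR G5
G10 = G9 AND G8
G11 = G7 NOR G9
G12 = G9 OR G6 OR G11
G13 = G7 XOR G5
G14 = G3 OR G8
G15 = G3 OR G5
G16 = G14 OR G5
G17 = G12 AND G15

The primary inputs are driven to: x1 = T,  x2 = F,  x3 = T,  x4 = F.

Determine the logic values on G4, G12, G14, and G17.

G1 = x1 AND x4 AND x3 = T AND F AND T = F
G2 = x2 AND G1 = F AND F = F
G3 = x4 XOR x3 = F XOR T = T
G4 = x4 NOR G3 = F NOR T = F
G5 = G3 OR G2 = T OR F = T
G6 = NOT G1 = NOT F = T
G7 = x4 AND G2 = F AND F = F
G8 = G6 AND G4 = T AND F = F
G9 = G3 NOR G5 = T NOR T = F
G11 = G7 NOR G9 = F NOR F = T
G12 = G9 OR G6 OR G11 = F OR T OR T = T
G14 = G3 OR G8 = T OR F = T
G15 = G3 OR G5 = T OR T = T
G17 = G12 AND G15 = T AND T = T

G4 = F  G12 = T  G14 = T  G17 = T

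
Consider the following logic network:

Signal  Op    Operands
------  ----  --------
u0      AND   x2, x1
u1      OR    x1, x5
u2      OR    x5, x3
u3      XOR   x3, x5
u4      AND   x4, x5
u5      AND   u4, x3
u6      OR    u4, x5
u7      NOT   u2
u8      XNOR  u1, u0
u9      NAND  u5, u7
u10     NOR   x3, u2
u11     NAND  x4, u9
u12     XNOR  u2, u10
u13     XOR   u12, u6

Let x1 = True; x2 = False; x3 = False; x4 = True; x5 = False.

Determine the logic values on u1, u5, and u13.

u1 = True, u5 = False, u13 = False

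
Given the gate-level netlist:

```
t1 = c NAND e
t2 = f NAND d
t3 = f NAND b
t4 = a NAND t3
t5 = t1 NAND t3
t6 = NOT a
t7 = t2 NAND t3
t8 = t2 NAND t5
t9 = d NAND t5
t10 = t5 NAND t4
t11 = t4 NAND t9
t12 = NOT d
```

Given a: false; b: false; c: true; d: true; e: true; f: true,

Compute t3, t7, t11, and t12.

t3 = true, t7 = true, t11 = true, t12 = false

t1 = c NAND e = true NAND true = false
t2 = f NAND d = true NAND true = false
t3 = f NAND b = true NAND false = true
t4 = a NAND t3 = false NAND true = true
t5 = t1 NAND t3 = false NAND true = true
t7 = t2 NAND t3 = false NAND true = true
t9 = d NAND t5 = true NAND true = false
t11 = t4 NAND t9 = true NAND false = true
t12 = NOT d = NOT true = false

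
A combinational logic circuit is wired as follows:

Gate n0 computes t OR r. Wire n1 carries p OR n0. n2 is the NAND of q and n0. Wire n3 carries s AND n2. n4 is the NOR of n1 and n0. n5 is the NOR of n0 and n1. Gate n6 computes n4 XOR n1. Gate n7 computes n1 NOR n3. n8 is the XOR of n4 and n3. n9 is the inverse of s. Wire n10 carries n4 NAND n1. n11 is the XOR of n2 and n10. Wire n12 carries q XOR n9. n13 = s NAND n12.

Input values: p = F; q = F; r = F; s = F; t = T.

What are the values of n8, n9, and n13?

n8 = F, n9 = T, n13 = T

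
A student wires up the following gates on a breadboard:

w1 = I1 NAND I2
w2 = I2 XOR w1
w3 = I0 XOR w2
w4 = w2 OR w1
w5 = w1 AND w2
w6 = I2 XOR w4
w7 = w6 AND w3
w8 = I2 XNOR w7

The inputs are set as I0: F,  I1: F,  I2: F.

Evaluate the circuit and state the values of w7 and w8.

w1 = I1 NAND I2 = F NAND F = T
w2 = I2 XOR w1 = F XOR T = T
w3 = I0 XOR w2 = F XOR T = T
w4 = w2 OR w1 = T OR T = T
w6 = I2 XOR w4 = F XOR T = T
w7 = w6 AND w3 = T AND T = T
w8 = I2 XNOR w7 = F XNOR T = F

w7 = T  w8 = F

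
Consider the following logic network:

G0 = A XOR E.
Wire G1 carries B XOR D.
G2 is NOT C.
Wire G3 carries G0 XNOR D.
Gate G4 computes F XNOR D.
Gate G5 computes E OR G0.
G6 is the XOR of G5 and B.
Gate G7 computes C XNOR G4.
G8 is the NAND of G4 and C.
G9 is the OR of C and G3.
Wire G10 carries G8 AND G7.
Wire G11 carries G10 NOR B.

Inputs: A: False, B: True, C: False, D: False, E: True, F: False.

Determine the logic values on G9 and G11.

G0 = A XOR E = False XOR True = True
G3 = G0 XNOR D = True XNOR False = False
G4 = F XNOR D = False XNOR False = True
G7 = C XNOR G4 = False XNOR True = False
G8 = G4 NAND C = True NAND False = True
G9 = C OR G3 = False OR False = False
G10 = G8 AND G7 = True AND False = False
G11 = G10 NOR B = False NOR True = False

G9 = False  G11 = False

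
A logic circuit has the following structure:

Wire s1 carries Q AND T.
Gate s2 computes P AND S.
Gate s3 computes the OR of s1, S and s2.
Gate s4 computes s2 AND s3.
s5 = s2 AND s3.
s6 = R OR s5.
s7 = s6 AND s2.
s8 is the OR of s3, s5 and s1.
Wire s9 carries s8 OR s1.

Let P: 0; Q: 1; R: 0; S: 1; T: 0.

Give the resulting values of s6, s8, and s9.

s6 = 0, s8 = 1, s9 = 1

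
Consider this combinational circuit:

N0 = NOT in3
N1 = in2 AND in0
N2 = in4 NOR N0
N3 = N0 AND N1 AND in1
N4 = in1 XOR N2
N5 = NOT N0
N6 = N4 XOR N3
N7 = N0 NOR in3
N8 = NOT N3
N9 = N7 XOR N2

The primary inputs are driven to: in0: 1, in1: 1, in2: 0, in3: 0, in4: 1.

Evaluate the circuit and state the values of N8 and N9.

N0 = NOT in3 = NOT 0 = 1
N1 = in2 AND in0 = 0 AND 1 = 0
N2 = in4 NOR N0 = 1 NOR 1 = 0
N3 = N0 AND N1 AND in1 = 1 AND 0 AND 1 = 0
N7 = N0 NOR in3 = 1 NOR 0 = 0
N8 = NOT N3 = NOT 0 = 1
N9 = N7 XOR N2 = 0 XOR 0 = 0

N8 = 1; N9 = 0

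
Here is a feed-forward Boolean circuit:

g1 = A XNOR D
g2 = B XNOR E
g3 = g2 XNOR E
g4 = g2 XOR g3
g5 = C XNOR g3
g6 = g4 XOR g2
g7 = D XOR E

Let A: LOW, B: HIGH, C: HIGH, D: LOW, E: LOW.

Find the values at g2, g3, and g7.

g2 = LOW; g3 = HIGH; g7 = LOW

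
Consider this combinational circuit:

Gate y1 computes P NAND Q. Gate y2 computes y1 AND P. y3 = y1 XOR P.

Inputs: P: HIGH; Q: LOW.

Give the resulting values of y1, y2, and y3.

y1 = HIGH; y2 = HIGH; y3 = LOW

y1 = P NAND Q = HIGH NAND LOW = HIGH
y2 = y1 AND P = HIGH AND HIGH = HIGH
y3 = y1 XOR P = HIGH XOR HIGH = LOW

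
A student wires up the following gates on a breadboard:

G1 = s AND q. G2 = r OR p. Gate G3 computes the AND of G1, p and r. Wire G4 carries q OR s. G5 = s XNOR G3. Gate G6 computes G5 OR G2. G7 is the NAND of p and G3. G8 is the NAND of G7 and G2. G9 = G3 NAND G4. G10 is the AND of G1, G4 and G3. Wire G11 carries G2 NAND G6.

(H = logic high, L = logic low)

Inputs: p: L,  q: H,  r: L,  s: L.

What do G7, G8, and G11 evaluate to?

G7 = H; G8 = H; G11 = H

G1 = s AND q = L AND H = L
G2 = r OR p = L OR L = L
G3 = G1 AND p AND r = L AND L AND L = L
G5 = s XNOR G3 = L XNOR L = H
G6 = G5 OR G2 = H OR L = H
G7 = p NAND G3 = L NAND L = H
G8 = G7 NAND G2 = H NAND L = H
G11 = G2 NAND G6 = L NAND H = H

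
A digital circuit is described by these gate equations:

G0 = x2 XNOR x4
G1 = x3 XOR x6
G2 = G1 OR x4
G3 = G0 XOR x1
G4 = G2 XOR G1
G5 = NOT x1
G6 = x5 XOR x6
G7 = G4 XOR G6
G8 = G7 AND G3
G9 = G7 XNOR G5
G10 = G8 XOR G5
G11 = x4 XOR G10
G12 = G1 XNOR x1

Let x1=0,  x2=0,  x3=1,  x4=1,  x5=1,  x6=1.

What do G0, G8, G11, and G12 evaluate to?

G0 = x2 XNOR x4 = 0 XNOR 1 = 0
G1 = x3 XOR x6 = 1 XOR 1 = 0
G2 = G1 OR x4 = 0 OR 1 = 1
G3 = G0 XOR x1 = 0 XOR 0 = 0
G4 = G2 XOR G1 = 1 XOR 0 = 1
G5 = NOT x1 = NOT 0 = 1
G6 = x5 XOR x6 = 1 XOR 1 = 0
G7 = G4 XOR G6 = 1 XOR 0 = 1
G8 = G7 AND G3 = 1 AND 0 = 0
G10 = G8 XOR G5 = 0 XOR 1 = 1
G11 = x4 XOR G10 = 1 XOR 1 = 0
G12 = G1 XNOR x1 = 0 XNOR 0 = 1

G0 = 0, G8 = 0, G11 = 0, G12 = 1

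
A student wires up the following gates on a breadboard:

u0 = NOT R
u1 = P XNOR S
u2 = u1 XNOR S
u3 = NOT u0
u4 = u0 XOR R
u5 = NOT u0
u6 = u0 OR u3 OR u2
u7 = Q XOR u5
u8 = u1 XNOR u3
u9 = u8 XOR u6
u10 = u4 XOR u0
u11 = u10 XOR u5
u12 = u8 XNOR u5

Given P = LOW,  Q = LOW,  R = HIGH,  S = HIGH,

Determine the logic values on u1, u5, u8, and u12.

u0 = NOT R = NOT HIGH = LOW
u1 = P XNOR S = LOW XNOR HIGH = LOW
u3 = NOT u0 = NOT LOW = HIGH
u5 = NOT u0 = NOT LOW = HIGH
u8 = u1 XNOR u3 = LOW XNOR HIGH = LOW
u12 = u8 XNOR u5 = LOW XNOR HIGH = LOW

u1 = LOW, u5 = HIGH, u8 = LOW, u12 = LOW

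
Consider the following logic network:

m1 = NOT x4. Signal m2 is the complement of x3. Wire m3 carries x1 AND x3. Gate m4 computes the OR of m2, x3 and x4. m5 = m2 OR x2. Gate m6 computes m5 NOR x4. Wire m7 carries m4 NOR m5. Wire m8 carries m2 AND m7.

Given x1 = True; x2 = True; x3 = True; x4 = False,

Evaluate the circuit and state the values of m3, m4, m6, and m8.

m3 = True, m4 = True, m6 = False, m8 = False

m2 = NOT x3 = NOT True = False
m3 = x1 AND x3 = True AND True = True
m4 = m2 OR x3 OR x4 = False OR True OR False = True
m5 = m2 OR x2 = False OR True = True
m6 = m5 NOR x4 = True NOR False = False
m7 = m4 NOR m5 = True NOR True = False
m8 = m2 AND m7 = False AND False = False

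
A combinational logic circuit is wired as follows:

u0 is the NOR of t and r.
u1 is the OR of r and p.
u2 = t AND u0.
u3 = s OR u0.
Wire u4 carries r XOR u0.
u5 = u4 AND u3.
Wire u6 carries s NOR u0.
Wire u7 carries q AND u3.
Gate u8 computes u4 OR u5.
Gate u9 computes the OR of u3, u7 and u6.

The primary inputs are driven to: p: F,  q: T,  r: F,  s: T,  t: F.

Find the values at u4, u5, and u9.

u0 = t NOR r = F NOR F = T
u3 = s OR u0 = T OR T = T
u4 = r XOR u0 = F XOR T = T
u5 = u4 AND u3 = T AND T = T
u6 = s NOR u0 = T NOR T = F
u7 = q AND u3 = T AND T = T
u9 = u3 OR u7 OR u6 = T OR T OR F = T

u4 = T, u5 = T, u9 = T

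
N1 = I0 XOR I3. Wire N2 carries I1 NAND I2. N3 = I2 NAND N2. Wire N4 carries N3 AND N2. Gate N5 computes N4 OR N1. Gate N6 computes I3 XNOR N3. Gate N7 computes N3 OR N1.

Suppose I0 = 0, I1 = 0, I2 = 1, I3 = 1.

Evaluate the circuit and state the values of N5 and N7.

N1 = I0 XOR I3 = 0 XOR 1 = 1
N2 = I1 NAND I2 = 0 NAND 1 = 1
N3 = I2 NAND N2 = 1 NAND 1 = 0
N4 = N3 AND N2 = 0 AND 1 = 0
N5 = N4 OR N1 = 0 OR 1 = 1
N7 = N3 OR N1 = 0 OR 1 = 1

N5 = 1, N7 = 1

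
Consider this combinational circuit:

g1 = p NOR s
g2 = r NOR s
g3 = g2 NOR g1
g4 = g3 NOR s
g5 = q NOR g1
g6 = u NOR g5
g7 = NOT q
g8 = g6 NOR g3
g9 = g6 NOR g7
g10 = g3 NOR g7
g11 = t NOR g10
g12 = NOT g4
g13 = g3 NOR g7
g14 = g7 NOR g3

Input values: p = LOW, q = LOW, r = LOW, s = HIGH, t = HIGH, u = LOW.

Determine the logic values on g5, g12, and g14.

g5 = HIGH, g12 = HIGH, g14 = LOW

g1 = p NOR s = LOW NOR HIGH = LOW
g2 = r NOR s = LOW NOR HIGH = LOW
g3 = g2 NOR g1 = LOW NOR LOW = HIGH
g4 = g3 NOR s = HIGH NOR HIGH = LOW
g5 = q NOR g1 = LOW NOR LOW = HIGH
g7 = NOT q = NOT LOW = HIGH
g12 = NOT g4 = NOT LOW = HIGH
g14 = g7 NOR g3 = HIGH NOR HIGH = LOW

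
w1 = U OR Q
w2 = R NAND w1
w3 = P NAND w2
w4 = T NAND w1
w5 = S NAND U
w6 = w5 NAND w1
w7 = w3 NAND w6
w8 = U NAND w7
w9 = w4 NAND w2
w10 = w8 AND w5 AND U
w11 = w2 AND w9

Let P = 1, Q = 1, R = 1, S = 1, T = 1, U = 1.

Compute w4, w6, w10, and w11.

w1 = U OR Q = 1 OR 1 = 1
w2 = R NAND w1 = 1 NAND 1 = 0
w3 = P NAND w2 = 1 NAND 0 = 1
w4 = T NAND w1 = 1 NAND 1 = 0
w5 = S NAND U = 1 NAND 1 = 0
w6 = w5 NAND w1 = 0 NAND 1 = 1
w7 = w3 NAND w6 = 1 NAND 1 = 0
w8 = U NAND w7 = 1 NAND 0 = 1
w9 = w4 NAND w2 = 0 NAND 0 = 1
w10 = w8 AND w5 AND U = 1 AND 0 AND 1 = 0
w11 = w2 AND w9 = 0 AND 1 = 0

w4 = 0, w6 = 1, w10 = 0, w11 = 0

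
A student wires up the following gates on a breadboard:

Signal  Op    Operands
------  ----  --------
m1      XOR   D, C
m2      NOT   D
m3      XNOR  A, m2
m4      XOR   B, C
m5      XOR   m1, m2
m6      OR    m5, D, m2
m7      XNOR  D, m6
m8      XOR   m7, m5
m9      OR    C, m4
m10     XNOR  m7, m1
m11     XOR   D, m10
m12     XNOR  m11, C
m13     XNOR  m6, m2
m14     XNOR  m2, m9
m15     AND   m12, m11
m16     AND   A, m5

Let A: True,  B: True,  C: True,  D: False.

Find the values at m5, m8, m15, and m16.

m5 = False; m8 = False; m15 = False; m16 = False

m1 = D XOR C = False XOR True = True
m2 = NOT D = NOT False = True
m5 = m1 XOR m2 = True XOR True = False
m6 = m5 OR D OR m2 = False OR False OR True = True
m7 = D XNOR m6 = False XNOR True = False
m8 = m7 XOR m5 = False XOR False = False
m10 = m7 XNOR m1 = False XNOR True = False
m11 = D XOR m10 = False XOR False = False
m12 = m11 XNOR C = False XNOR True = False
m15 = m12 AND m11 = False AND False = False
m16 = A AND m5 = True AND False = False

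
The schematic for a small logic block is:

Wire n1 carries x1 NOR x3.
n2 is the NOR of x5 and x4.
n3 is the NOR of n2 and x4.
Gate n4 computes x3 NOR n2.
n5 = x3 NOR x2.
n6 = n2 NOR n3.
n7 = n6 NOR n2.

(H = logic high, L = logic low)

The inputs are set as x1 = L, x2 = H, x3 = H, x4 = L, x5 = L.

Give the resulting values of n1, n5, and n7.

n1 = L  n5 = L  n7 = L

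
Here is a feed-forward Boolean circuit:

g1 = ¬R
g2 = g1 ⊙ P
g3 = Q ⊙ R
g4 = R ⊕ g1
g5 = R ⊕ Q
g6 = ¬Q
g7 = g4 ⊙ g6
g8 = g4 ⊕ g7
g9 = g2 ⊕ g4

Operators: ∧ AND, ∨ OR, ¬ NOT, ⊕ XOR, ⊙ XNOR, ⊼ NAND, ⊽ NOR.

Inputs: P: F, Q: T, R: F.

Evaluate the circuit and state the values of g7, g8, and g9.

g1 = NOT R = NOT F = T
g2 = g1 XNOR P = T XNOR F = F
g4 = R XOR g1 = F XOR T = T
g6 = NOT Q = NOT T = F
g7 = g4 XNOR g6 = T XNOR F = F
g8 = g4 XOR g7 = T XOR F = T
g9 = g2 XOR g4 = F XOR T = T

g7 = F, g8 = T, g9 = T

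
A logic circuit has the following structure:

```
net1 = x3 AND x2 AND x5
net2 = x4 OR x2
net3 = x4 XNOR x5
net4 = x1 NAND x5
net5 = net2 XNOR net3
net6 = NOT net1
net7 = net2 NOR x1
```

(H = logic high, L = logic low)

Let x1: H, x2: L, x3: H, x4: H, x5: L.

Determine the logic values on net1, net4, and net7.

net1 = x3 AND x2 AND x5 = H AND L AND L = L
net2 = x4 OR x2 = H OR L = H
net4 = x1 NAND x5 = H NAND L = H
net7 = net2 NOR x1 = H NOR H = L

net1 = L  net4 = H  net7 = L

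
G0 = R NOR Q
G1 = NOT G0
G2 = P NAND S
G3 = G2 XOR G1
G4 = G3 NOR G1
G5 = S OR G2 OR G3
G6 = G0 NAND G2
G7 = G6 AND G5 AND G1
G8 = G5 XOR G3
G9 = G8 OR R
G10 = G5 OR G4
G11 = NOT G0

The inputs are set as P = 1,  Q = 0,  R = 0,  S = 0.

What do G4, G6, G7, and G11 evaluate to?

G4 = 0  G6 = 0  G7 = 0  G11 = 0

G0 = R NOR Q = 0 NOR 0 = 1
G1 = NOT G0 = NOT 1 = 0
G2 = P NAND S = 1 NAND 0 = 1
G3 = G2 XOR G1 = 1 XOR 0 = 1
G4 = G3 NOR G1 = 1 NOR 0 = 0
G5 = S OR G2 OR G3 = 0 OR 1 OR 1 = 1
G6 = G0 NAND G2 = 1 NAND 1 = 0
G7 = G6 AND G5 AND G1 = 0 AND 1 AND 0 = 0
G11 = NOT G0 = NOT 1 = 0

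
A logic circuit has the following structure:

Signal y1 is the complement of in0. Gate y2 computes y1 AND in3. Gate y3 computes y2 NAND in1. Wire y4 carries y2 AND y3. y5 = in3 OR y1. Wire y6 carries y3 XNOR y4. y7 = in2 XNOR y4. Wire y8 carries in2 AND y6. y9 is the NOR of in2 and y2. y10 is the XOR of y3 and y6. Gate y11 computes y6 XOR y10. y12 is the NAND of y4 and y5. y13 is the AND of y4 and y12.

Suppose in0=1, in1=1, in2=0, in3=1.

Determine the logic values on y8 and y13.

y1 = NOT in0 = NOT 1 = 0
y2 = y1 AND in3 = 0 AND 1 = 0
y3 = y2 NAND in1 = 0 NAND 1 = 1
y4 = y2 AND y3 = 0 AND 1 = 0
y5 = in3 OR y1 = 1 OR 0 = 1
y6 = y3 XNOR y4 = 1 XNOR 0 = 0
y8 = in2 AND y6 = 0 AND 0 = 0
y12 = y4 NAND y5 = 0 NAND 1 = 1
y13 = y4 AND y12 = 0 AND 1 = 0

y8 = 0  y13 = 0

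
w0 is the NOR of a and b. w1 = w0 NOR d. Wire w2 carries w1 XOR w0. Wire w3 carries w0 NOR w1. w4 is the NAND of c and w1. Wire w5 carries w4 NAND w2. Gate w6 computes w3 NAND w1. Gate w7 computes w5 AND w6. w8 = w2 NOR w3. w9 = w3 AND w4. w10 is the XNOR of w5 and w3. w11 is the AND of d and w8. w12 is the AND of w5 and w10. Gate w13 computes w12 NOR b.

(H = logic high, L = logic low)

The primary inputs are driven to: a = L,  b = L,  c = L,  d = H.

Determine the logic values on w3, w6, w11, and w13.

w0 = a NOR b = L NOR L = H
w1 = w0 NOR d = H NOR H = L
w2 = w1 XOR w0 = L XOR H = H
w3 = w0 NOR w1 = H NOR L = L
w4 = c NAND w1 = L NAND L = H
w5 = w4 NAND w2 = H NAND H = L
w6 = w3 NAND w1 = L NAND L = H
w8 = w2 NOR w3 = H NOR L = L
w10 = w5 XNOR w3 = L XNOR L = H
w11 = d AND w8 = H AND L = L
w12 = w5 AND w10 = L AND H = L
w13 = w12 NOR b = L NOR L = H

w3 = L, w6 = H, w11 = L, w13 = H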